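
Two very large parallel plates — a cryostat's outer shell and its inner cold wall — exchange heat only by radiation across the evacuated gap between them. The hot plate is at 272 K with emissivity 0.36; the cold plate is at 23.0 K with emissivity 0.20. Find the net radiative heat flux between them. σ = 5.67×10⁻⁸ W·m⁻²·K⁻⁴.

q ≈ 45.8 W/m²

For two infinite grey parallel plates, q = σ(T₁⁴ − T₂⁴)/(1/ε₁ + 1/ε₂ − 1).
T₁⁴ − T₂⁴ = 5.474×10⁹ − 2.798×10⁵ = 5.473×10⁹ K⁴.
1/ε₁ + 1/ε₂ − 1 = 2.778 + 5.000 − 1 = 6.778.
q = 5.67×10⁻⁸ × 5.473×10⁹ / 6.778.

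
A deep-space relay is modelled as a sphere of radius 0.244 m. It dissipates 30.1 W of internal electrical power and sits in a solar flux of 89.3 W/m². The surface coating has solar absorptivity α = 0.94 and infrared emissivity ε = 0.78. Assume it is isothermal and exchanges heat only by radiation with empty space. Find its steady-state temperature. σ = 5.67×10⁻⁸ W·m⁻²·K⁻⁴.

T ≈ 193 K

At steady state, absorbed solar power + internal power = radiated power.
Absorbed: α·S·A_cross = 0.94·89.3·0.1870 = 15.70 W (cross-section πr²).
Total input = 15.70 + 30.1 = 45.80 W.
Radiated: εσ·A_surf·T⁴ with A_surf = 4πr² = 0.7482 m².
T⁴ = 45.80/(0.78·5.67×10⁻⁸·0.7482) = 1.384×10⁹ K⁴.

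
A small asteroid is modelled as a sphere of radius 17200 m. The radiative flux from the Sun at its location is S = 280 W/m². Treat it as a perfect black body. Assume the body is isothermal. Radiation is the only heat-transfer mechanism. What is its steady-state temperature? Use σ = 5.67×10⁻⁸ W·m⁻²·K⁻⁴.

T ≈ 187 K

At equilibrium, absorbed power = emitted power.
Absorbing cross-section = πr² = 9.294×10⁸ m²; emitting surface = 4πr² = 3.718×10⁹ m² (ratio 4).
S·A_cross = εσ·A_surf·T⁴  ⇒  T⁴ = S/(4σ).
T⁴ = 1.00·280/(4·5.67×10⁻⁸) = 1.235×10⁹ K⁴.
T = (1.235×10⁹)^(1/4).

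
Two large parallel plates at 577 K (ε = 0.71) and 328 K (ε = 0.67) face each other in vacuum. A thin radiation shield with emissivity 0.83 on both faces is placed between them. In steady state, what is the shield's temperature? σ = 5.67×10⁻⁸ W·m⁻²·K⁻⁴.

In steady state the net flux on the hot side equals that on the cold side.
σ(T₁⁴−T_s⁴)/D₁ = σ(T_s⁴−T₂⁴)/D₂, with D₁ = 1/ε₁+1/ε_s−1 = 1.613, D₂ = 1/ε_s+1/ε₂−1 = 1.697.
Solve for T_s⁴: T_s⁴ = (D₂·T₁⁴ + D₁·T₂⁴)/(D₁+D₂) = 6.247×10¹⁰ K⁴.

T_s ≈ 500 K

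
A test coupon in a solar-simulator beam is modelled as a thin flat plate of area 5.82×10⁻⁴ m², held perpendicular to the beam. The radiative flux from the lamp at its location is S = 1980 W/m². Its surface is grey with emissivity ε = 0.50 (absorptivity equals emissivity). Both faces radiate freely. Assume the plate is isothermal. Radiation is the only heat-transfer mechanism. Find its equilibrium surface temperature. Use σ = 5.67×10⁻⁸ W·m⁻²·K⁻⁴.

At equilibrium, absorbed power = emitted power.
Absorbing cross-section = A = 5.820×10⁻⁴ m²; emitting surface = 2A = 0.001164 m² (ratio 2).
εS·A_cross = εσ·A_surf·T⁴  ⇒  T⁴ = S/(2σ)   (ε cancels).
T⁴ = 1980/(2·5.67×10⁻⁸) = 1.746×10¹⁰ K⁴.
T = (1.746×10¹⁰)^(1/4).

T ≈ 364 K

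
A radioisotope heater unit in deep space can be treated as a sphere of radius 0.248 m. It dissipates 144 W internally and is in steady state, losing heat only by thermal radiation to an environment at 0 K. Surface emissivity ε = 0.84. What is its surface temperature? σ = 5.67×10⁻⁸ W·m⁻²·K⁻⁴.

T ≈ 250 K

Steady state: internal power = radiated power, P = εσA T⁴.
Radiating area A = 4πr² = 0.7729 m².
T⁴ = P/(εσA) = 144/(0.84·5.67×10⁻⁸·0.7729) = 3.912×10⁹ K⁴.
T = (3.912×10⁹)^(1/4).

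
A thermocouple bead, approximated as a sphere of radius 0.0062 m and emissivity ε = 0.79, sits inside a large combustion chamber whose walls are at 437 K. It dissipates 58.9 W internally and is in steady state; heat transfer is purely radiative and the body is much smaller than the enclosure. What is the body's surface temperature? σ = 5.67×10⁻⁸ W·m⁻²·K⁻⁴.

T ≈ 1290 K

For a small grey body in a large enclosure, net radiated power = εσA(T⁴ − T_w⁴).
Steady state: P = εσA(T⁴ − T_w⁴) with A = 4πr² = 4.831×10⁻⁴ m².
T⁴ = P/(εσA) + T_w⁴ = 58.9/(0.79·5.67×10⁻⁸·4.831×10⁻⁴) + (437)⁴
    = 2.722×10¹² + 3.647×10¹⁰ = 2.759×10¹² K⁴.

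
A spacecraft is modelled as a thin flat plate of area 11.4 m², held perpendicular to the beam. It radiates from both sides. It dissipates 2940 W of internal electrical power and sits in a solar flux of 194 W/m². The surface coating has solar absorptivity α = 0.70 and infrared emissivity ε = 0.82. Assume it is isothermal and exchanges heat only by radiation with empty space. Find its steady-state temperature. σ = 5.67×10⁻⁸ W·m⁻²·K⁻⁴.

At steady state, absorbed solar power + internal power = radiated power.
Absorbed: α·S·A_cross = 0.70·194·11.40 = 1548 W (cross-section A).
Total input = 1548 + 2940 = 4488 W.
Radiated: εσ·A_surf·T⁴ with A_surf = 2A = 22.80 m².
T⁴ = 4488/(0.82·5.67×10⁻⁸·22.80) = 4.234×10⁹ K⁴.

T ≈ 255 K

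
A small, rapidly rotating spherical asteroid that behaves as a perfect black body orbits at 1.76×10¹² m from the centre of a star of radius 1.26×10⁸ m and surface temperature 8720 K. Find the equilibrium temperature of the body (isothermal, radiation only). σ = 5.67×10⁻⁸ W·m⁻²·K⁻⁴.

T ≈ 52.2 K

The star's surface emits σT_*⁴; at distance d the flux is S = σT_*⁴(R_*/d)².
S = 5.67×10⁻⁸·(8720)⁴·(1.26×10⁸/1.76×10¹²)² = 1.680 W/m².
For an isothermal sphere T⁴ = (1−a)S/(4σ) = 7.408×10⁶ K⁴.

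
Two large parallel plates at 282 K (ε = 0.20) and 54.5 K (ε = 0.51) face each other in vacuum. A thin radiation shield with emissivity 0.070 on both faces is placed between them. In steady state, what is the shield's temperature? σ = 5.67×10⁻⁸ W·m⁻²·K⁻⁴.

T_s ≈ 232 K

In steady state the net flux on the hot side equals that on the cold side.
σ(T₁⁴−T_s⁴)/D₁ = σ(T_s⁴−T₂⁴)/D₂, with D₁ = 1/ε₁+1/ε_s−1 = 18.29, D₂ = 1/ε_s+1/ε₂−1 = 15.25.
Solve for T_s⁴: T_s⁴ = (D₂·T₁⁴ + D₁·T₂⁴)/(D₁+D₂) = 2.880×10⁹ K⁴.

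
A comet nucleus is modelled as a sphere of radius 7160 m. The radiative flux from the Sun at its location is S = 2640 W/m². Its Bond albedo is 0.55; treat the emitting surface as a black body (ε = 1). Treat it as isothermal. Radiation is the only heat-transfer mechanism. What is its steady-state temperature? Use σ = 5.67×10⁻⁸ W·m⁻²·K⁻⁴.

T ≈ 269 K

At equilibrium, absorbed power = emitted power.
Absorbing cross-section = πr² = 1.611×10⁸ m²; emitting surface = 4πr² = 6.442×10⁸ m² (ratio 4).
(1−a)S·A_cross = εσ·A_surf·T⁴  ⇒  T⁴ = (1−a)S/(4σ).
T⁴ = 0.450·2640/(4·5.67×10⁻⁸) = 5.238×10⁹ K⁴.
T = (5.238×10⁹)^(1/4).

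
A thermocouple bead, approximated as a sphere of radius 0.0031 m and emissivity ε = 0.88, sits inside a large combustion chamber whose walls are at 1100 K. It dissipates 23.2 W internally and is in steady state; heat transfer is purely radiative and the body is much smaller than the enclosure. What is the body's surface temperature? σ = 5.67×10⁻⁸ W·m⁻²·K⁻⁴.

T ≈ 1520 K

For a small grey body in a large enclosure, net radiated power = εσA(T⁴ − T_w⁴).
Steady state: P = εσA(T⁴ − T_w⁴) with A = 4πr² = 1.208×10⁻⁴ m².
T⁴ = P/(εσA) + T_w⁴ = 23.2/(0.88·5.67×10⁻⁸·1.208×10⁻⁴) + (1100)⁴
    = 3.850×10¹² + 1.464×10¹² = 5.314×10¹² K⁴.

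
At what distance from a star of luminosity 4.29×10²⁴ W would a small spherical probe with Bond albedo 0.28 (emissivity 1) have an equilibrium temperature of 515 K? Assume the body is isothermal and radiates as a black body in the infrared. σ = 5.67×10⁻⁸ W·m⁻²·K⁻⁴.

d ≈ 3.93×10⁹ m

For an isothermal black-emitting sphere, (1−a)S·πr² = σ·4πr²·T⁴ ⇒ S = 4σT⁴/(1−a).
S = 4·5.67×10⁻⁸·(515)⁴/0.720 = 22160 W/m².
Flux falls as S = L/(4πd²), so d = √(L/(4πS)) = √(4.29×10²⁴/(4π·22160)).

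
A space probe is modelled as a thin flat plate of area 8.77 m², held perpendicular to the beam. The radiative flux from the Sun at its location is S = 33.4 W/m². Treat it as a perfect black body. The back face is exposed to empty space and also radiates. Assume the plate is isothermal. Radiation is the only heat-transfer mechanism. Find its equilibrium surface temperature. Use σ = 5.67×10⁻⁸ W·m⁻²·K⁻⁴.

At equilibrium, absorbed power = emitted power.
Absorbing cross-section = A = 8.770 m²; emitting surface = 2A = 17.54 m² (ratio 2).
S·A_cross = εσ·A_surf·T⁴  ⇒  T⁴ = S/(2σ).
T⁴ = 1.00·33.4/(2·5.67×10⁻⁸) = 2.945×10⁸ K⁴.
T = (2.945×10⁸)^(1/4).

T ≈ 131 K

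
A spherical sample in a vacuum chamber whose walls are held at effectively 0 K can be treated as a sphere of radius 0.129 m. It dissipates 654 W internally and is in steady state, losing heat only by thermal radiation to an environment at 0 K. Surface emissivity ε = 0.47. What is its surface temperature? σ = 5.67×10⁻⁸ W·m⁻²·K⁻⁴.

Steady state: internal power = radiated power, P = εσA T⁴.
Radiating area A = 4πr² = 0.2091 m².
T⁴ = P/(εσA) = 654/(0.47·5.67×10⁻⁸·0.2091) = 1.174×10¹¹ K⁴.
T = (1.174×10¹¹)^(1/4).

T ≈ 585 K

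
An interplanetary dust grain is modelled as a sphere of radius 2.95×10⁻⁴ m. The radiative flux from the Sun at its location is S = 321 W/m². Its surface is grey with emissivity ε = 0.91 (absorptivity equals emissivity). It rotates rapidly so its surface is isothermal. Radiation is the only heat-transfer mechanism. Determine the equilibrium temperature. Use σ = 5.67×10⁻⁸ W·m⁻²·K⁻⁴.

T ≈ 194 K

At equilibrium, absorbed power = emitted power.
Absorbing cross-section = πr² = 2.734×10⁻⁷ m²; emitting surface = 4πr² = 1.094×10⁻⁶ m² (ratio 4).
εS·A_cross = εσ·A_surf·T⁴  ⇒  T⁴ = S/(4σ)   (ε cancels).
T⁴ = 321/(4·5.67×10⁻⁸) = 1.415×10⁹ K⁴.
T = (1.415×10⁹)^(1/4).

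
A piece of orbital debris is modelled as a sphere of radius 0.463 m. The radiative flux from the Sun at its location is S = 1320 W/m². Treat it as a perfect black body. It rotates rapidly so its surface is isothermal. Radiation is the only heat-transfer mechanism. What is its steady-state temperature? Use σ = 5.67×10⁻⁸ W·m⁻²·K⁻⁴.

At equilibrium, absorbed power = emitted power.
Absorbing cross-section = πr² = 0.6735 m²; emitting surface = 4πr² = 2.694 m² (ratio 4).
S·A_cross = εσ·A_surf·T⁴  ⇒  T⁴ = S/(4σ).
T⁴ = 1.00·1320/(4·5.67×10⁻⁸) = 5.820×10⁹ K⁴.
T = (5.820×10⁹)^(1/4).

T ≈ 276 K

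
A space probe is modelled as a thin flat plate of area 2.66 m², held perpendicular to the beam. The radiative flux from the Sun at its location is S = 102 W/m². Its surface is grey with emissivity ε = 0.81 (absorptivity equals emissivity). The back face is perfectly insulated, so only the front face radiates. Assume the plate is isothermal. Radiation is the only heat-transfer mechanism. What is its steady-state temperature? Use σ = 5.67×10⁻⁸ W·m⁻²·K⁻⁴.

At equilibrium, absorbed power = emitted power.
Absorbing cross-section = A = 2.660 m²; emitting surface = A = 2.660 m² (ratio 1).
εS·A_cross = εσ·A_surf·T⁴  ⇒  T⁴ = S/(1σ)   (ε cancels).
T⁴ = 102/(1·5.67×10⁻⁸) = 1.799×10⁹ K⁴.
T = (1.799×10⁹)^(1/4).

T ≈ 206 K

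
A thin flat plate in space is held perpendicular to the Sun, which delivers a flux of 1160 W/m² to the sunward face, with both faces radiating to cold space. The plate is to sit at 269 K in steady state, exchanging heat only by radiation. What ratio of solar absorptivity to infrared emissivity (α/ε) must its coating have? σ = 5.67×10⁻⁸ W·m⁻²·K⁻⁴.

α/ε ≈ 0.512

Balance: αS·A = εσ·2A·T⁴ ⇒ α/ε = 2σT⁴/S.
α/ε = 2·5.67×10⁻⁸·(269)⁴/1160 = 2·5.67×10⁻⁸·5.236×10⁹/1160.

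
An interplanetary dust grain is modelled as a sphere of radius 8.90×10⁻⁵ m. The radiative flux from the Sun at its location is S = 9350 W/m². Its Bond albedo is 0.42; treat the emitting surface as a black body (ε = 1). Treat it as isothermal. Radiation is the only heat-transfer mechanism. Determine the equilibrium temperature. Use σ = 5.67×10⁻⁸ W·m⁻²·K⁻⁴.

T ≈ 393 K

At equilibrium, absorbed power = emitted power.
Absorbing cross-section = πr² = 2.488×10⁻⁸ m²; emitting surface = 4πr² = 9.954×10⁻⁸ m² (ratio 4).
(1−a)S·A_cross = εσ·A_surf·T⁴  ⇒  T⁴ = (1−a)S/(4σ).
T⁴ = 0.580·9350/(4·5.67×10⁻⁸) = 2.391×10¹⁰ K⁴.
T = (2.391×10¹⁰)^(1/4).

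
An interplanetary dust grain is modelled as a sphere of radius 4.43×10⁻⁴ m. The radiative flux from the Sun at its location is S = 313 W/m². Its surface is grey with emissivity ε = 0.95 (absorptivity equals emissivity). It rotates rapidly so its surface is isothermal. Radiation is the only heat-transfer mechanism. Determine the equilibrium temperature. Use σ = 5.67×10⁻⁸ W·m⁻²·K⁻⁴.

T ≈ 193 K

At equilibrium, absorbed power = emitted power.
Absorbing cross-section = πr² = 6.165×10⁻⁷ m²; emitting surface = 4πr² = 2.466×10⁻⁶ m² (ratio 4).
εS·A_cross = εσ·A_surf·T⁴  ⇒  T⁴ = S/(4σ)   (ε cancels).
T⁴ = 313/(4·5.67×10⁻⁸) = 1.380×10⁹ K⁴.
T = (1.380×10⁹)^(1/4).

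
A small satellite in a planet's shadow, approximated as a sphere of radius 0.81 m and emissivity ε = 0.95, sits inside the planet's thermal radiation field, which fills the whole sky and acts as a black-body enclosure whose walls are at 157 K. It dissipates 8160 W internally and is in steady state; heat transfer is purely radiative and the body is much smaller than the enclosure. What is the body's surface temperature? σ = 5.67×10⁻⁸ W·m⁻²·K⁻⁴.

For a small grey body in a large enclosure, net radiated power = εσA(T⁴ − T_w⁴).
Steady state: P = εσA(T⁴ − T_w⁴) with A = 4πr² = 8.245 m².
T⁴ = P/(εσA) + T_w⁴ = 8160/(0.95·5.67×10⁻⁸·8.245) + (157)⁴
    = 1.837×10¹⁰ + 6.076×10⁸ = 1.898×10¹⁰ K⁴.

T ≈ 371 K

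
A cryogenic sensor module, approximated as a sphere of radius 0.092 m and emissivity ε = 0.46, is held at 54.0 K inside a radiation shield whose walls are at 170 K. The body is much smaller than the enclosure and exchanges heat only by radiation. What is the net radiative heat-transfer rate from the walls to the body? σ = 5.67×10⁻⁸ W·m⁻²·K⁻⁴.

P_net ≈ 2.29 W

For a small grey body in a large enclosure: P_net = εσA(T_body⁴ − T_wall⁴).
A = 4πr² = 0.1064 m²; T_body⁴ − T_wall⁴ = 8.503×10⁶ − 8.352×10⁸ = -8.267×10⁸ K⁴.
|P_net| = 0.46·5.67×10⁻⁸·0.1064·8.267×10⁸.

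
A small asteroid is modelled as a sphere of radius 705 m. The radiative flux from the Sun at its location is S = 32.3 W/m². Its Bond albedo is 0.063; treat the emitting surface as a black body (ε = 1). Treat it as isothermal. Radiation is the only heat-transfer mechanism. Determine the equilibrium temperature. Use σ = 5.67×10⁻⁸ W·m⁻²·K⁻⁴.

T ≈ 107 K

At equilibrium, absorbed power = emitted power.
Absorbing cross-section = πr² = 1.561×10⁶ m²; emitting surface = 4πr² = 6.246×10⁶ m² (ratio 4).
(1−a)S·A_cross = εσ·A_surf·T⁴  ⇒  T⁴ = (1−a)S/(4σ).
T⁴ = 0.937·32.3/(4·5.67×10⁻⁸) = 1.334×10⁸ K⁴.
T = (1.334×10⁸)^(1/4).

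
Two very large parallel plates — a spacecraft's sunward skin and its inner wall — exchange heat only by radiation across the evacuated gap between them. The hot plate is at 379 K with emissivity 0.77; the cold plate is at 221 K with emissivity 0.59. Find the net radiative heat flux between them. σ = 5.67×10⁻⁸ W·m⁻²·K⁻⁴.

q ≈ 519 W/m²

For two infinite grey parallel plates, q = σ(T₁⁴ − T₂⁴)/(1/ε₁ + 1/ε₂ − 1).
T₁⁴ − T₂⁴ = 2.063×10¹⁰ − 2.385×10⁹ = 1.825×10¹⁰ K⁴.
1/ε₁ + 1/ε₂ − 1 = 1.299 + 1.695 − 1 = 1.994.
q = 5.67×10⁻⁸ × 1.825×10¹⁰ / 1.994.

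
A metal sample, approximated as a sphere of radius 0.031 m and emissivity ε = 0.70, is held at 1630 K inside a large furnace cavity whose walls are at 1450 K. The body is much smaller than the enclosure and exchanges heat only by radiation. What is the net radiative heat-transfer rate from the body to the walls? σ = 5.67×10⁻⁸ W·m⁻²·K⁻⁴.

P_net ≈ 1260 W

For a small grey body in a large enclosure: P_net = εσA(T_body⁴ − T_wall⁴).
A = 4πr² = 0.01208 m²; T_body⁴ − T_wall⁴ = 7.059×10¹² − 4.421×10¹² = 2.639×10¹² K⁴.
|P_net| = 0.70·5.67×10⁻⁸·0.01208·2.639×10¹².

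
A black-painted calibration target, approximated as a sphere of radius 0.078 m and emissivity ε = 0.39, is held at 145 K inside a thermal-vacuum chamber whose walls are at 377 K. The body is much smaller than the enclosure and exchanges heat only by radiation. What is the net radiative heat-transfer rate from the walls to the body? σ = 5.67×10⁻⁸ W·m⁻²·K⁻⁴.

P_net ≈ 33.4 W

For a small grey body in a large enclosure: P_net = εσA(T_body⁴ − T_wall⁴).
A = 4πr² = 0.07645 m²; T_body⁴ − T_wall⁴ = 4.421×10⁸ − 2.020×10¹⁰ = -1.976×10¹⁰ K⁴.
|P_net| = 0.39·5.67×10⁻⁸·0.07645·1.976×10¹⁰.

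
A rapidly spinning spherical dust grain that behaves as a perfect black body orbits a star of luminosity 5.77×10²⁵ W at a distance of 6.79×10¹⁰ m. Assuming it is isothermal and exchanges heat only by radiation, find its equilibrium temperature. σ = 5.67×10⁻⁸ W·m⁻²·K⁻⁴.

First find the stellar flux at distance d: S = L/(4πd²) = 5.77×10²⁵/(4π·(6.79×10¹⁰)²) = 995.9 W/m².
For an isothermal sphere, absorbed (1−a)S·πr² = emitted σ·4πr²·T⁴, so T⁴ = (1−a)S/(4σ).
T⁴ = 1.00·995.9/(4·5.67×10⁻⁸) = 4.391×10⁹ K⁴.

T ≈ 257 K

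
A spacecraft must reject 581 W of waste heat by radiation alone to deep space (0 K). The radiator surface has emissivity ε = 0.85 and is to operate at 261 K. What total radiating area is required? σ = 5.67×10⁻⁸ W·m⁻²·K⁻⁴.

A ≈ 2.60 m²

P = εσA T⁴ ⇒ A = P/(εσT⁴).
T⁴ = 4.640×10⁹ K⁴.
A = 581/(0.85 × 5.67×10⁻⁸ × 4.640×10⁹).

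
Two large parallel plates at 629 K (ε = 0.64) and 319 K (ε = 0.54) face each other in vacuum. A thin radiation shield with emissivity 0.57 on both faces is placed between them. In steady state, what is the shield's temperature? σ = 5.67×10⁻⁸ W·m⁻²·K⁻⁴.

In steady state the net flux on the hot side equals that on the cold side.
σ(T₁⁴−T_s⁴)/D₁ = σ(T_s⁴−T₂⁴)/D₂, with D₁ = 1/ε₁+1/ε_s−1 = 2.317, D₂ = 1/ε_s+1/ε₂−1 = 2.606.
Solve for T_s⁴: T_s⁴ = (D₂·T₁⁴ + D₁·T₂⁴)/(D₁+D₂) = 8.774×10¹⁰ K⁴.

T_s ≈ 544 K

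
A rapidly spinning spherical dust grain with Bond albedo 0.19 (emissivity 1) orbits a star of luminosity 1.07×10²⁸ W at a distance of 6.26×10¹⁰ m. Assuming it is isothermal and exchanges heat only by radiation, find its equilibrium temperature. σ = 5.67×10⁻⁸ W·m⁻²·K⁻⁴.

First find the stellar flux at distance d: S = L/(4πd²) = 1.07×10²⁸/(4π·(6.26×10¹⁰)²) = 2.173×10⁵ W/m².
For an isothermal sphere, absorbed (1−a)S·πr² = emitted σ·4πr²·T⁴, so T⁴ = (1−a)S/(4σ).
T⁴ = 0.810·2.173×10⁵/(4·5.67×10⁻⁸) = 7.760×10¹¹ K⁴.

T ≈ 939 K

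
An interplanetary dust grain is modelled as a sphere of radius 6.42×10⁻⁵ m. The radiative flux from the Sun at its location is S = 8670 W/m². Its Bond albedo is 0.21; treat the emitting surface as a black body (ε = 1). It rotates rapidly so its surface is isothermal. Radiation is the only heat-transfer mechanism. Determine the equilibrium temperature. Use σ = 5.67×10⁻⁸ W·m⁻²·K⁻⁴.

At equilibrium, absorbed power = emitted power.
Absorbing cross-section = πr² = 1.295×10⁻⁸ m²; emitting surface = 4πr² = 5.179×10⁻⁸ m² (ratio 4).
(1−a)S·A_cross = εσ·A_surf·T⁴  ⇒  T⁴ = (1−a)S/(4σ).
T⁴ = 0.790·8670/(4·5.67×10⁻⁸) = 3.020×10¹⁰ K⁴.
T = (3.020×10¹⁰)^(1/4).

T ≈ 417 K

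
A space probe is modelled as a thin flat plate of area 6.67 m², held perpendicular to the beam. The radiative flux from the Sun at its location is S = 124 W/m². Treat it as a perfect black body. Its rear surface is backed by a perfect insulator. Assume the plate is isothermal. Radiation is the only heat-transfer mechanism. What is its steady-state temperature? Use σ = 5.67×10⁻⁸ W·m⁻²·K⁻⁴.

T ≈ 216 K

At equilibrium, absorbed power = emitted power.
Absorbing cross-section = A = 6.670 m²; emitting surface = A = 6.670 m² (ratio 1).
S·A_cross = εσ·A_surf·T⁴  ⇒  T⁴ = S/(1σ).
T⁴ = 1.00·124/(1·5.67×10⁻⁸) = 2.187×10⁹ K⁴.
T = (2.187×10⁹)^(1/4).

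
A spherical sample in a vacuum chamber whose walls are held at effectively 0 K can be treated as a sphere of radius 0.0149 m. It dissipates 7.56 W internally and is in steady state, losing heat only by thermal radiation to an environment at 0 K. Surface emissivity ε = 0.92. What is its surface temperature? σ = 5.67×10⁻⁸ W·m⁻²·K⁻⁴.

T ≈ 477 K

Steady state: internal power = radiated power, P = εσA T⁴.
Radiating area A = 4πr² = 0.002790 m².
T⁴ = P/(εσA) = 7.56/(0.92·5.67×10⁻⁸·0.002790) = 5.195×10¹⁰ K⁴.
T = (5.195×10¹⁰)^(1/4).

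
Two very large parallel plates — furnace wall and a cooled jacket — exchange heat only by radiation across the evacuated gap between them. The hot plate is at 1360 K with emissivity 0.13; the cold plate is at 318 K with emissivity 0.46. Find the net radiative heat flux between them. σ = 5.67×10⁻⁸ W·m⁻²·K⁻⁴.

q ≈ 21800 W/m²

For two infinite grey parallel plates, q = σ(T₁⁴ − T₂⁴)/(1/ε₁ + 1/ε₂ − 1).
T₁⁴ − T₂⁴ = 3.421×10¹² − 1.023×10¹⁰ = 3.411×10¹² K⁴.
1/ε₁ + 1/ε₂ − 1 = 7.692 + 2.174 − 1 = 8.866.
q = 5.67×10⁻⁸ × 3.411×10¹² / 8.866.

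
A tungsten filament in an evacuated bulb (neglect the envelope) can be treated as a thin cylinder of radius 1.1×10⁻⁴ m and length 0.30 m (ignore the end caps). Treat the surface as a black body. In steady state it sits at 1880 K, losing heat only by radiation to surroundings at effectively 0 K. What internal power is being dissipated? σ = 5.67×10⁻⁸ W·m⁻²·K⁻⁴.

Steady state: P = εσA T⁴.
A = 2πrL = 2.073×10⁻⁴ m²; T⁴ = (1880)⁴ = 1.249×10¹³ K⁴.
P = 1.0 × 5.67×10⁻⁸ × 2.073×10⁻⁴ × 1.249×10¹³.

P ≈ 147 W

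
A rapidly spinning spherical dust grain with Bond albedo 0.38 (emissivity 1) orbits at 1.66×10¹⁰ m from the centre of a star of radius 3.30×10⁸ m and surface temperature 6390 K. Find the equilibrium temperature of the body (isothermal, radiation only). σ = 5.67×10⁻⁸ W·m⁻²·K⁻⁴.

The star's surface emits σT_*⁴; at distance d the flux is S = σT_*⁴(R_*/d)².
S = 5.67×10⁻⁸·(6390)⁴·(3.30×10⁸/1.66×10¹⁰)² = 37360 W/m².
For an isothermal sphere T⁴ = (1−a)S/(4σ) = 1.021×10¹¹ K⁴.

T ≈ 565 K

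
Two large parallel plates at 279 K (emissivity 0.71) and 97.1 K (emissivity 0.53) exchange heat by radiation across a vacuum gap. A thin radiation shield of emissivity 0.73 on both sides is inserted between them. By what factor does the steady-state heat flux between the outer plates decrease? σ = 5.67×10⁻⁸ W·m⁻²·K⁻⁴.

factor ≈ 1.76

Without shield: q₀ = σΔ(T⁴)/(1/ε₁+1/ε₂−1) with denominator 2.295.
With shield the two gaps are in series; the resistances add: (1/ε₁+1/ε_s−1)+(1/ε_s+1/ε₂−1) = 1.778+2.257 = 4.035.
Heat-flux ratio q₀/q = 4.035/2.295.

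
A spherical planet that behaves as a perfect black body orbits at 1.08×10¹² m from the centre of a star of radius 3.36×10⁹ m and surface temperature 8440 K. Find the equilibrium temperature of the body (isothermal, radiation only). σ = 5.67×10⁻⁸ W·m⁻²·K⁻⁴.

T ≈ 333 K

The star's surface emits σT_*⁴; at distance d the flux is S = σT_*⁴(R_*/d)².
S = 5.67×10⁻⁸·(8440)⁴·(3.36×10⁹/1.08×10¹²)² = 2785 W/m².
For an isothermal sphere T⁴ = (1−a)S/(4σ) = 1.228×10¹⁰ K⁴.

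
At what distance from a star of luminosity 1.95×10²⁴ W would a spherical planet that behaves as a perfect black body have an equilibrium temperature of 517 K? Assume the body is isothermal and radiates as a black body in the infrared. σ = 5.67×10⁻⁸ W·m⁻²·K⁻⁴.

d ≈ 3.09×10⁹ m

For an isothermal black-emitting sphere, (1−a)S·πr² = σ·4πr²·T⁴ ⇒ S = 4σT⁴/(1−a).
S = 4·5.67×10⁻⁸·(517)⁴/1.00 = 16200 W/m².
Flux falls as S = L/(4πd²), so d = √(L/(4πS)) = √(1.95×10²⁴/(4π·16200)).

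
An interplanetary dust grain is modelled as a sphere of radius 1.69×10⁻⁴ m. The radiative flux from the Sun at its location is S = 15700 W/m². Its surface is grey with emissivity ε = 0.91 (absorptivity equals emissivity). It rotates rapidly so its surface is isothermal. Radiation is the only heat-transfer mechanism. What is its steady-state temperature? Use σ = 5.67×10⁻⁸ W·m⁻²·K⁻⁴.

T ≈ 513 K

At equilibrium, absorbed power = emitted power.
Absorbing cross-section = πr² = 8.973×10⁻⁸ m²; emitting surface = 4πr² = 3.589×10⁻⁷ m² (ratio 4).
εS·A_cross = εσ·A_surf·T⁴  ⇒  T⁴ = S/(4σ)   (ε cancels).
T⁴ = 15700/(4·5.67×10⁻⁸) = 6.922×10¹⁰ K⁴.
T = (6.922×10¹⁰)^(1/4).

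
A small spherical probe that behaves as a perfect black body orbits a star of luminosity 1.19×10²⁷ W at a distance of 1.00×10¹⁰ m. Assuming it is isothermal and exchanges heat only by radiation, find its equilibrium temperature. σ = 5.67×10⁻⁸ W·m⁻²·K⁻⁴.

T ≈ 1430 K

First find the stellar flux at distance d: S = L/(4πd²) = 1.19×10²⁷/(4π·(1.00×10¹⁰)²) = 9.470×10⁵ W/m².
For an isothermal sphere, absorbed (1−a)S·πr² = emitted σ·4πr²·T⁴, so T⁴ = (1−a)S/(4σ).
T⁴ = 1.00·9.470×10⁵/(4·5.67×10⁻⁸) = 4.175×10¹² K⁴.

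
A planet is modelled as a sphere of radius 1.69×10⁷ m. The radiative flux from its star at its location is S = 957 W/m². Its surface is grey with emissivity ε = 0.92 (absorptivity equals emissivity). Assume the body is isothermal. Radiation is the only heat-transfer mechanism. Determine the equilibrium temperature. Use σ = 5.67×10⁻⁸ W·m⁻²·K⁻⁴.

T ≈ 255 K

At equilibrium, absorbed power = emitted power.
Absorbing cross-section = πr² = 8.973×10¹⁴ m²; emitting surface = 4πr² = 3.589×10¹⁵ m² (ratio 4).
εS·A_cross = εσ·A_surf·T⁴  ⇒  T⁴ = S/(4σ)   (ε cancels).
T⁴ = 957/(4·5.67×10⁻⁸) = 4.220×10⁹ K⁴.
T = (4.220×10⁹)^(1/4).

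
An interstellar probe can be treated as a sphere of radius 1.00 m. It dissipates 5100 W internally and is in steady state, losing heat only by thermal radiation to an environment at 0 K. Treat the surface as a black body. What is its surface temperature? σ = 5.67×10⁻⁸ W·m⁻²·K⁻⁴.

T ≈ 291 K

Steady state: internal power = radiated power, P = εσA T⁴.
Radiating area A = 4πr² = 12.57 m².
T⁴ = P/(εσA) = 5100/(1.0·5.67×10⁻⁸·12.57) = 7.158×10⁹ K⁴.
T = (7.158×10⁹)^(1/4).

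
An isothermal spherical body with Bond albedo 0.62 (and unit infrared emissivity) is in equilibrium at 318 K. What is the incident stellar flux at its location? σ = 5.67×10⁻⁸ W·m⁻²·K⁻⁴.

S ≈ 6100 W/m²

(1−a)S·πr² = σ·4πr²·T⁴ ⇒ S = 4σT⁴/(1−a).
S = 4·5.67×10⁻⁸·1.023×10¹⁰/0.380.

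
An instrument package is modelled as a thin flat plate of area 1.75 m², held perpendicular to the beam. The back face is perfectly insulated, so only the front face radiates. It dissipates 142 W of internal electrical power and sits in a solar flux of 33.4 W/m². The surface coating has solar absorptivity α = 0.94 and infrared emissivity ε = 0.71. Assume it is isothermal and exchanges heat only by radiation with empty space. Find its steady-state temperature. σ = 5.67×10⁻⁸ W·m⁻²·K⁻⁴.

T ≈ 230 K

At steady state, absorbed solar power + internal power = radiated power.
Absorbed: α·S·A_cross = 0.94·33.4·1.750 = 54.94 W (cross-section A).
Total input = 54.94 + 142 = 196.9 W.
Radiated: εσ·A_surf·T⁴ with A_surf = A = 1.750 m².
T⁴ = 196.9/(0.71·5.67×10⁻⁸·1.750) = 2.796×10⁹ K⁴.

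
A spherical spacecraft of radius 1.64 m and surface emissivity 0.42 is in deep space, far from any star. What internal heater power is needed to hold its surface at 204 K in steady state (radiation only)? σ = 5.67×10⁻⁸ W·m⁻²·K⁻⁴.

P = εσ·4πr²·T⁴.
4πr² = 33.80 m²; T⁴ = 1.732×10⁹ K⁴.
P = 0.42·5.67×10⁻⁸·33.80·1.732×10⁹.

P ≈ 1390 W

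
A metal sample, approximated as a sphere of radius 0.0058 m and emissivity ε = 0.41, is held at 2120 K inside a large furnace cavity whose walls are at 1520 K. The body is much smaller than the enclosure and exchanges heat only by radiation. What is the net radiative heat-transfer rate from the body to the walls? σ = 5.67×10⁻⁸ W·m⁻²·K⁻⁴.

P_net ≈ 146 W

For a small grey body in a large enclosure: P_net = εσA(T_body⁴ − T_wall⁴).
A = 4πr² = 4.227×10⁻⁴ m²; T_body⁴ − T_wall⁴ = 2.020×10¹³ − 5.338×10¹² = 1.486×10¹³ K⁴.
|P_net| = 0.41·5.67×10⁻⁸·4.227×10⁻⁴·1.486×10¹³.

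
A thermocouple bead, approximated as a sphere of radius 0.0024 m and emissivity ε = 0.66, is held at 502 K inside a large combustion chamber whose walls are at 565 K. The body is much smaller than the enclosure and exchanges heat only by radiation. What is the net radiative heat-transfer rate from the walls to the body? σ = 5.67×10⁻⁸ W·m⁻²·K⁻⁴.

P_net ≈ 0.104 W

For a small grey body in a large enclosure: P_net = εσA(T_body⁴ − T_wall⁴).
A = 4πr² = 7.238×10⁻⁵ m²; T_body⁴ − T_wall⁴ = 6.351×10¹⁰ − 1.019×10¹¹ = -3.840×10¹⁰ K⁴.
|P_net| = 0.66·5.67×10⁻⁸·7.238×10⁻⁵·3.840×10¹⁰.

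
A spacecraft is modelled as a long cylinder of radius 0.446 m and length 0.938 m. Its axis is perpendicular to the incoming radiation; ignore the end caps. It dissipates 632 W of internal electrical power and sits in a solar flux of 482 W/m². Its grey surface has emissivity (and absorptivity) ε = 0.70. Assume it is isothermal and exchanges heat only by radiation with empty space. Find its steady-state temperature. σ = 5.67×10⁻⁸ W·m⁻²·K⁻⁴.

At steady state, absorbed solar power + internal power = radiated power.
Absorbed: α·S·A_cross = 0.70·482·0.8367 = 282.3 W (cross-section 2rL).
Total input = 282.3 + 632 = 914.3 W.
Radiated: εσ·A_surf·T⁴ with A_surf = 2πrL = 2.629 m².
T⁴ = 914.3/(0.70·5.67×10⁻⁸·2.629) = 8.764×10⁹ K⁴.

T ≈ 306 K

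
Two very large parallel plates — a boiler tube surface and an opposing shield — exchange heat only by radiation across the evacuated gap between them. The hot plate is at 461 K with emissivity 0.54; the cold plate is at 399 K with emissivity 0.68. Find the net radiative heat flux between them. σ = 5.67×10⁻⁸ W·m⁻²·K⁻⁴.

For two infinite grey parallel plates, q = σ(T₁⁴ − T₂⁴)/(1/ε₁ + 1/ε₂ − 1).
T₁⁴ − T₂⁴ = 4.517×10¹⁰ − 2.534×10¹⁰ = 1.982×10¹⁰ K⁴.
1/ε₁ + 1/ε₂ − 1 = 1.852 + 1.471 − 1 = 2.322.
q = 5.67×10⁻⁸ × 1.982×10¹⁰ / 2.322.

q ≈ 484 W/m²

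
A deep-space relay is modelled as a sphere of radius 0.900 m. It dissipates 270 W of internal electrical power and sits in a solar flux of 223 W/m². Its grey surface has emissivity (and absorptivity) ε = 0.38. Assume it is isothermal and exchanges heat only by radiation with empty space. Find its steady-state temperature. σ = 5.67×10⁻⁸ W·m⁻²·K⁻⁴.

At steady state, absorbed solar power + internal power = radiated power.
Absorbed: α·S·A_cross = 0.38·223·2.545 = 215.6 W (cross-section πr²).
Total input = 215.6 + 270 = 485.6 W.
Radiated: εσ·A_surf·T⁴ with A_surf = 4πr² = 10.18 m².
T⁴ = 485.6/(0.38·5.67×10⁻⁸·10.18) = 2.214×10⁹ K⁴.

T ≈ 217 K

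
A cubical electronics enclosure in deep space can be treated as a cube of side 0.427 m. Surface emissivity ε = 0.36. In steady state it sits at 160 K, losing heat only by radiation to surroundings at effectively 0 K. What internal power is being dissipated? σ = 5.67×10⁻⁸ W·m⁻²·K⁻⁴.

P ≈ 14.6 W

Steady state: P = εσA T⁴.
A = 6L² = 1.094 m²; T⁴ = (160)⁴ = 6.554×10⁸ K⁴.
P = 0.36 × 5.67×10⁻⁸ × 1.094 × 6.554×10⁸.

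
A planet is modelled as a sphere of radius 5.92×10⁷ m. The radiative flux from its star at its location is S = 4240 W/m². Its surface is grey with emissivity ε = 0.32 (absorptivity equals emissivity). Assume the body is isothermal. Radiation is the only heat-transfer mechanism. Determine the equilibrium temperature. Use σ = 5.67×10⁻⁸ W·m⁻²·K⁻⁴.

T ≈ 370 K

At equilibrium, absorbed power = emitted power.
Absorbing cross-section = πr² = 1.101×10¹⁶ m²; emitting surface = 4πr² = 4.404×10¹⁶ m² (ratio 4).
εS·A_cross = εσ·A_surf·T⁴  ⇒  T⁴ = S/(4σ)   (ε cancels).
T⁴ = 4240/(4·5.67×10⁻⁸) = 1.869×10¹⁰ K⁴.
T = (1.869×10¹⁰)^(1/4).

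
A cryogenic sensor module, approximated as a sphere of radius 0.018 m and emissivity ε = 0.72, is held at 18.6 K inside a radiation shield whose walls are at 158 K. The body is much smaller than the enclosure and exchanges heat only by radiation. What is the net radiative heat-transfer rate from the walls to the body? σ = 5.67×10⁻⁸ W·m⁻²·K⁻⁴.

P_net ≈ 0.104 W

For a small grey body in a large enclosure: P_net = εσA(T_body⁴ − T_wall⁴).
A = 4πr² = 0.004072 m²; T_body⁴ − T_wall⁴ = 1.197×10⁵ − 6.232×10⁸ = -6.231×10⁸ K⁴.
|P_net| = 0.72·5.67×10⁻⁸·0.004072·6.231×10⁸.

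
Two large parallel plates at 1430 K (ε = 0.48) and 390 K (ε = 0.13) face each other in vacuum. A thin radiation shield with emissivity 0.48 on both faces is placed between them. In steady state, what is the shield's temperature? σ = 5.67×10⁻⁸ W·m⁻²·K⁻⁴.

In steady state the net flux on the hot side equals that on the cold side.
σ(T₁⁴−T_s⁴)/D₁ = σ(T_s⁴−T₂⁴)/D₂, with D₁ = 1/ε₁+1/ε_s−1 = 3.167, D₂ = 1/ε_s+1/ε₂−1 = 8.776.
Solve for T_s⁴: T_s⁴ = (D₂·T₁⁴ + D₁·T₂⁴)/(D₁+D₂) = 3.079×10¹² K⁴.

T_s ≈ 1320 K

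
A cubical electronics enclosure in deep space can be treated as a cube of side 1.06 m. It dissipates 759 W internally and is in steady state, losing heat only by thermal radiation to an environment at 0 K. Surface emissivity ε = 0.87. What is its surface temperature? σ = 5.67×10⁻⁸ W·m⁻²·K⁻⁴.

Steady state: internal power = radiated power, P = εσA T⁴.
Radiating area A = 6L² = 6.742 m².
T⁴ = P/(εσA) = 759/(0.87·5.67×10⁻⁸·6.742) = 2.282×10⁹ K⁴.
T = (2.282×10⁹)^(1/4).

T ≈ 219 K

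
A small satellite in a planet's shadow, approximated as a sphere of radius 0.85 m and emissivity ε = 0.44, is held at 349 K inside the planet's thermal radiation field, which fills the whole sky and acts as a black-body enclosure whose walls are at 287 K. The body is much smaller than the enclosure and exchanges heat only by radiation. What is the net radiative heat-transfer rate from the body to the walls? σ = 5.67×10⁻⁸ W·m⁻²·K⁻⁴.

For a small grey body in a large enclosure: P_net = εσA(T_body⁴ − T_wall⁴).
A = 4πr² = 9.079 m²; T_body⁴ − T_wall⁴ = 1.484×10¹⁰ − 6.785×10⁹ = 8.051×10⁹ K⁴.
|P_net| = 0.44·5.67×10⁻⁸·9.079·8.051×10⁹.

P_net ≈ 1820 W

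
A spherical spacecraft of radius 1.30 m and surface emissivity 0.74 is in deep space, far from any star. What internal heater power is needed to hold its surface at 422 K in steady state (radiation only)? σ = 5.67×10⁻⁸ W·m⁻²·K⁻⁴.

P ≈ 28300 W

P = εσ·4πr²·T⁴.
4πr² = 21.24 m²; T⁴ = 3.171×10¹⁰ K⁴.
P = 0.74·5.67×10⁻⁸·21.24·3.171×10¹⁰.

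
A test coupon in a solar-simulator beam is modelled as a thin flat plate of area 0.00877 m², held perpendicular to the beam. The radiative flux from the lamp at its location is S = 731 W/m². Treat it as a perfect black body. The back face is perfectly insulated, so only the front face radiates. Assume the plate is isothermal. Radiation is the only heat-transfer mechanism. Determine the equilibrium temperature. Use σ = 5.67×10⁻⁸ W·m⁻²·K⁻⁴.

At equilibrium, absorbed power = emitted power.
Absorbing cross-section = A = 0.008770 m²; emitting surface = A = 0.008770 m² (ratio 1).
S·A_cross = εσ·A_surf·T⁴  ⇒  T⁴ = S/(1σ).
T⁴ = 1.00·731/(1·5.67×10⁻⁸) = 1.289×10¹⁰ K⁴.
T = (1.289×10¹⁰)^(1/4).

T ≈ 337 K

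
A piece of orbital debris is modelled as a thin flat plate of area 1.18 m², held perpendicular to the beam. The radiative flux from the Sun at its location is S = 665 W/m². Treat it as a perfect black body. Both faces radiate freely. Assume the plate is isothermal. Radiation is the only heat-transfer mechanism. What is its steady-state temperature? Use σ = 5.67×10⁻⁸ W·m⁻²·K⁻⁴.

T ≈ 277 K

At equilibrium, absorbed power = emitted power.
Absorbing cross-section = A = 1.180 m²; emitting surface = 2A = 2.360 m² (ratio 2).
S·A_cross = εσ·A_surf·T⁴  ⇒  T⁴ = S/(2σ).
T⁴ = 1.00·665/(2·5.67×10⁻⁸) = 5.864×10⁹ K⁴.
T = (5.864×10⁹)^(1/4).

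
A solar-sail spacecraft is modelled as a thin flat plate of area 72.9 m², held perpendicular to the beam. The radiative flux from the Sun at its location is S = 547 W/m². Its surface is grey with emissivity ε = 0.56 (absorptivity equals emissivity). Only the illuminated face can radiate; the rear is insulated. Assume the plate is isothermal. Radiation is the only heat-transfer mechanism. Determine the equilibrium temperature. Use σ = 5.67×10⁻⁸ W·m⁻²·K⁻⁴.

At equilibrium, absorbed power = emitted power.
Absorbing cross-section = A = 72.90 m²; emitting surface = A = 72.90 m² (ratio 1).
εS·A_cross = εσ·A_surf·T⁴  ⇒  T⁴ = S/(1σ)   (ε cancels).
T⁴ = 547/(1·5.67×10⁻⁸) = 9.647×10⁹ K⁴.
T = (9.647×10⁹)^(1/4).

T ≈ 313 K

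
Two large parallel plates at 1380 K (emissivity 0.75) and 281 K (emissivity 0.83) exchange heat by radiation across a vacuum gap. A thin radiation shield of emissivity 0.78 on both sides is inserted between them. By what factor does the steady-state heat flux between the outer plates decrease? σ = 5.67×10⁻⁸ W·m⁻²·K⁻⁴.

factor ≈ 2.02

Without shield: q₀ = σΔ(T⁴)/(1/ε₁+1/ε₂−1) with denominator 1.538.
With shield the two gaps are in series; the resistances add: (1/ε₁+1/ε_s−1)+(1/ε_s+1/ε₂−1) = 1.615+1.487 = 3.102.
Heat-flux ratio q₀/q = 3.102/1.538.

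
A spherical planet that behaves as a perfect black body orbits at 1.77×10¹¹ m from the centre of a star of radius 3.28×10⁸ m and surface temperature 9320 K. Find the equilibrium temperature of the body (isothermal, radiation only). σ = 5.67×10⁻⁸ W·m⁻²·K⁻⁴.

The star's surface emits σT_*⁴; at distance d the flux is S = σT_*⁴(R_*/d)².
S = 5.67×10⁻⁸·(9320)⁴·(3.28×10⁸/1.77×10¹¹)² = 1469 W/m².
For an isothermal sphere T⁴ = (1−a)S/(4σ) = 6.477×10⁹ K⁴.

T ≈ 284 K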